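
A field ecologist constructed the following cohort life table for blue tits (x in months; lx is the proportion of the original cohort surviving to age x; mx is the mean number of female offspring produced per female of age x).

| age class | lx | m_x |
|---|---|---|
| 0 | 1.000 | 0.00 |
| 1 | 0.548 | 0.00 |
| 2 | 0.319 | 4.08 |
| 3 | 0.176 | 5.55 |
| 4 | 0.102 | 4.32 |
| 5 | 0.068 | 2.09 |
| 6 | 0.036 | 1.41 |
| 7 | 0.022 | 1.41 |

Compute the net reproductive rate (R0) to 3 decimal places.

lx·mx by age: 0, 0, 1.30152, 0.9768, 0.44064, 0.14212, 0.05076, 0.03102
R0 = Σ lx·mx = 2.94286 → 2.943

2.943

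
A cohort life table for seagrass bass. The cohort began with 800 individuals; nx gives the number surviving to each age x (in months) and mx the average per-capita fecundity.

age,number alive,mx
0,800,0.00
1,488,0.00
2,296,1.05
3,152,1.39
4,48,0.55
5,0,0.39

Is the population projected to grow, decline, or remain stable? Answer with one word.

declining

lx = nx/n0 = nx/800: 1, 0.61, 0.37, 0.19, 0.06, 0
R0 = Σ lx·mx = 0 + 0 + 0.3885 + 0.2641 + 0.033 + 0 = 0.6856
R0 < 1, so the population is declining.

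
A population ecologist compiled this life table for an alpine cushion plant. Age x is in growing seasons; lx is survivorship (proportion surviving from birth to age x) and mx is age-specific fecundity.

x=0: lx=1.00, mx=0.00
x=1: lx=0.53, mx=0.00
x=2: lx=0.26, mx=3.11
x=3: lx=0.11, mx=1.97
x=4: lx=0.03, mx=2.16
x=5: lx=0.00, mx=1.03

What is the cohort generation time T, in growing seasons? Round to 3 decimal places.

2.318

lx·mx: 0, 0, 0.8086, 0.2167, 0.0648, 0 → R0 = 1.0901
x·lx·mx: 0, 0, 1.6172, 0.6501, 0.2592, 0 → Σ = 2.5265
T = 2.5265 / 1.0901 = 2.317677… → 2.318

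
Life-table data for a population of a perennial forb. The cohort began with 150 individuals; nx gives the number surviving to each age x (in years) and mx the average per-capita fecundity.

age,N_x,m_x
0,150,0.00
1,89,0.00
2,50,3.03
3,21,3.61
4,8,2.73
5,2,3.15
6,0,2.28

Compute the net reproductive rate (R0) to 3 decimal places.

lx = nx/n0 = nx/150: 1, 0.59333…, 0.33333…, 0.14, 0.05333…, 0.01333…, 0
lx·mx by age: 0, 0, 1.01…, 0.5054, 0.1456…, 0.042…, 0
R0 = Σ lx·mx = 1.703… → 1.703

1.703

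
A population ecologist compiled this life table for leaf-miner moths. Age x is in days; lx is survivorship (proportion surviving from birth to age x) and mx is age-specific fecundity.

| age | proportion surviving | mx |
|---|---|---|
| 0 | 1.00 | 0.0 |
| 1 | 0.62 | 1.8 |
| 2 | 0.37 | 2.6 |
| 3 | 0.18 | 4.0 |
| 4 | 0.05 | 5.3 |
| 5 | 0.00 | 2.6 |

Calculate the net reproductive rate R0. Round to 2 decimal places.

3.06

lx·mx by age: 0, 1.116, 0.962, 0.72, 0.265, 0
R0 = Σ lx·mx = 3.063 → 3.06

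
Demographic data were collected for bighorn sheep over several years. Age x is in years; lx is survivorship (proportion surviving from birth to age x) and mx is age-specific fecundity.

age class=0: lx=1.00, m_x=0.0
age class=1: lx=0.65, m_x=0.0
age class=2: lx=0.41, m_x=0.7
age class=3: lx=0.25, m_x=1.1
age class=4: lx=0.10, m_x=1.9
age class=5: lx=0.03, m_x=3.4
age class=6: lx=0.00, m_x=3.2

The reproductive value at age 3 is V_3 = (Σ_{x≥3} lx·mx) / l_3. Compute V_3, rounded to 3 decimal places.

2.268

lx·mx for x ≥ 3: 0.275, 0.19, 0.102, 0 → sum = 0.567
V_3 = 0.567 / l_3 = 0.567 / 0.25 = 2.268 → 2.268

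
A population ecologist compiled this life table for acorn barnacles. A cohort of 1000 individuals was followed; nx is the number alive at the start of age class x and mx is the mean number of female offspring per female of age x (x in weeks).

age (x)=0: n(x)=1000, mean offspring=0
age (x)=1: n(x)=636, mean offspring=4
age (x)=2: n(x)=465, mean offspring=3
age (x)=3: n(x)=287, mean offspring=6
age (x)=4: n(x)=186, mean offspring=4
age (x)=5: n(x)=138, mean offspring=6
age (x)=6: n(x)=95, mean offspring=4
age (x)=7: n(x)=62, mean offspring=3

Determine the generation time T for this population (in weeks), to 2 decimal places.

2.72

lx = nx/n0 = nx/1000: 1, 0.636, 0.465, 0.287, 0.186, 0.138, 0.095, 0.062
lx·mx: 0, 2.544, 1.395, 1.722, 0.744, 0.828, 0.38, 0.186 → R0 = 7.799
x·lx·mx: 0, 2.544, 2.79, 5.166, 2.976, 4.14, 2.28, 1.302 → Σ = 21.198
T = 21.198 / 7.799 = 2.718041… → 2.72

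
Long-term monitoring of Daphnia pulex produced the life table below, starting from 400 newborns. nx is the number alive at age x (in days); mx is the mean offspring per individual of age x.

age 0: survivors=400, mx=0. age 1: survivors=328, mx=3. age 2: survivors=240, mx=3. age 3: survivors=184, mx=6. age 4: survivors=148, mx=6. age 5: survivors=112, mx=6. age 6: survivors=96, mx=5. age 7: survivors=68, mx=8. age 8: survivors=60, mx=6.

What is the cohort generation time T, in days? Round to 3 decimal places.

lx = nx/n0 = nx/400: 1, 0.82, 0.6, 0.46, 0.37, 0.28, 0.24, 0.17, 0.15
lx·mx: 0, 2.46, 1.8, 2.76, 2.22, 1.68, 1.2, 1.36, 0.9 → R0 = 14.38
x·lx·mx: 0, 2.46, 3.6, 8.28, 8.88, 8.4, 7.2, 9.52, 7.2 → Σ = 55.54
T = 55.54 / 14.38 = 3.862309… → 3.862

3.862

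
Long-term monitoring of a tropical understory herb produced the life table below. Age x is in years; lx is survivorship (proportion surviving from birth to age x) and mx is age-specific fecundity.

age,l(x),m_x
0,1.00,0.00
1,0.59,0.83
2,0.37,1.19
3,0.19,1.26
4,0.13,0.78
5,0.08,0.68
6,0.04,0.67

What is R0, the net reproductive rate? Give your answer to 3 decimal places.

lx·mx by age: 0, 0.4897, 0.4403, 0.2394, 0.1014, 0.0544, 0.0268
R0 = Σ lx·mx = 1.352 → 1.352

1.352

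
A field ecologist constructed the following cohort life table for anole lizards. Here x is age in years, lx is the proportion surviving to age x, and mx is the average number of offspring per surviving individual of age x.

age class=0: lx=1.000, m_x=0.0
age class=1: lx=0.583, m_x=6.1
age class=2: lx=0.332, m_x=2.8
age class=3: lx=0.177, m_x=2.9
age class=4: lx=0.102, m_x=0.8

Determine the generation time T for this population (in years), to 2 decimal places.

1.43

lx·mx: 0, 3.5563, 0.9296, 0.5133, 0.0816 → R0 = 5.0808
x·lx·mx: 0, 3.5563, 1.8592, 1.5399, 0.3264 → Σ = 7.2818
T = 7.2818 / 5.0808 = 1.433199… → 1.43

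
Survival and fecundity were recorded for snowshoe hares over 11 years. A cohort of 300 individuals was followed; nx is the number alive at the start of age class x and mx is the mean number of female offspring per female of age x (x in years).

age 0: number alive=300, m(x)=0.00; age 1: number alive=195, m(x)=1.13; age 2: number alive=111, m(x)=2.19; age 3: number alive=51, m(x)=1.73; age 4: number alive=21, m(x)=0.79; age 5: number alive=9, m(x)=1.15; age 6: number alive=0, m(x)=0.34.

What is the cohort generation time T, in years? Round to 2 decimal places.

lx = nx/n0 = nx/300: 1, 0.65, 0.37, 0.17, 0.07, 0.03, 0
lx·mx: 0, 0.7345, 0.8103, 0.2941, 0.0553, 0.0345, 0 → R0 = 1.9287
x·lx·mx: 0, 0.7345, 1.6206, 0.8823, 0.2212, 0.1725, 0 → Σ = 3.6311
T = 3.6311 / 1.9287 = 1.882667… → 1.88

1.88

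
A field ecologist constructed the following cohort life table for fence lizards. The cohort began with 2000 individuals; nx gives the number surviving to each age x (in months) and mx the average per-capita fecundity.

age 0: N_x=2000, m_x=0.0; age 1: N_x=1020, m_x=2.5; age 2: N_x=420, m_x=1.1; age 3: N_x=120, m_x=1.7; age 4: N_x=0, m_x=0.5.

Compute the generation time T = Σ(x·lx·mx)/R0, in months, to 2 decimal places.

lx = nx/n0 = nx/2000: 1, 0.51, 0.21, 0.06, 0
lx·mx: 0, 1.275, 0.231, 0.102, 0 → R0 = 1.608
x·lx·mx: 0, 1.275, 0.462, 0.306, 0 → Σ = 2.043
T = 2.043 / 1.608 = 1.270522… → 1.27

1.27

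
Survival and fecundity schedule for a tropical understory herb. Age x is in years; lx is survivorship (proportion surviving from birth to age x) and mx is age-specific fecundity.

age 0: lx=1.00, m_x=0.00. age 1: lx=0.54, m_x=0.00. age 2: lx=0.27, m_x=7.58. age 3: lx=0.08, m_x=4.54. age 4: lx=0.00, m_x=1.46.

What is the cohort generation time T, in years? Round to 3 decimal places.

lx·mx: 0, 0, 2.0466, 0.3632, 0 → R0 = 2.4098
x·lx·mx: 0, 0, 4.0932, 1.0896, 0 → Σ = 5.1828
T = 5.1828 / 2.4098 = 2.150718… → 2.151

2.151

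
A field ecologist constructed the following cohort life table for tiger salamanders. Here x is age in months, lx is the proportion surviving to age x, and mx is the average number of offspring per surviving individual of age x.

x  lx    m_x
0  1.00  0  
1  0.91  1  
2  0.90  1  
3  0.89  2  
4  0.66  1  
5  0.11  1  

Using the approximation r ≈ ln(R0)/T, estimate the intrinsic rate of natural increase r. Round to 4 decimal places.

R0 = Σ lx·mx = 0 + 0.91 + 0.9 + 1.78 + 0.66 + 0.11 = 4.36
Σ x·lx·mx = 11.24; T = 11.24/4.36 = 2.57798…
r ≈ ln(R0)/T = ln(4.36)/2.57798… = 0.571172… → 0.5712

0.5712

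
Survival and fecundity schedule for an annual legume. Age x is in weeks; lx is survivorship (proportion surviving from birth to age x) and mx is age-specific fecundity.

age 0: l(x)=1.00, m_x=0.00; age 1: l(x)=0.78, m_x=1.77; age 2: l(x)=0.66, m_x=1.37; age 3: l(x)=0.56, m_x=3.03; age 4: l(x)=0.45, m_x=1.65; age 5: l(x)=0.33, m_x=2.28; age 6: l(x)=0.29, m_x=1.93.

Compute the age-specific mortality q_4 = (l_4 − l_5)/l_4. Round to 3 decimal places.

q_4 = (l_4 − l_5) / l_4 = (0.45 − 0.33) / 0.45
     = 0.12 / 0.45 = 0.266667… → 0.267

0.267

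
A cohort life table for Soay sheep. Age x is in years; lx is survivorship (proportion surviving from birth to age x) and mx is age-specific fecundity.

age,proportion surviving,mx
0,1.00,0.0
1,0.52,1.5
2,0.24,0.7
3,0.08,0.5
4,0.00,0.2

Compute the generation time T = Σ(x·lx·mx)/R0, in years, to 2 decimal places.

1.25

lx·mx: 0, 0.78, 0.168, 0.04, 0 → R0 = 0.988
x·lx·mx: 0, 0.78, 0.336, 0.12, 0 → Σ = 1.236
T = 1.236 / 0.988 = 1.251012… → 1.25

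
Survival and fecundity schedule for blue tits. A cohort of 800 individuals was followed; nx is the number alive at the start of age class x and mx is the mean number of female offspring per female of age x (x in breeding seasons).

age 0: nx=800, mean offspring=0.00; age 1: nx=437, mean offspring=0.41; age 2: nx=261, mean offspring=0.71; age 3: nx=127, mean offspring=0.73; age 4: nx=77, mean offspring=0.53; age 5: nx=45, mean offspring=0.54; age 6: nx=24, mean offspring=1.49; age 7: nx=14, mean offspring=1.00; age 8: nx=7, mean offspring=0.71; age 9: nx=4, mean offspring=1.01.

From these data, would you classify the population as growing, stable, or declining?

declining

lx = nx/n0 = nx/800: 1, 0.54625, 0.32625, 0.15875, 0.09625, 0.05625, 0.03, 0.0175, 0.00875, 0.005
R0 = Σ lx·mx = 0 + 0.223963… + 0.231638… + 0.115888… + 0.051013… + 0.030375… + 0.0447 + 0.0175 + 0.006213… + 0.00505 = 0.726338…
R0 < 1, so the population is declining.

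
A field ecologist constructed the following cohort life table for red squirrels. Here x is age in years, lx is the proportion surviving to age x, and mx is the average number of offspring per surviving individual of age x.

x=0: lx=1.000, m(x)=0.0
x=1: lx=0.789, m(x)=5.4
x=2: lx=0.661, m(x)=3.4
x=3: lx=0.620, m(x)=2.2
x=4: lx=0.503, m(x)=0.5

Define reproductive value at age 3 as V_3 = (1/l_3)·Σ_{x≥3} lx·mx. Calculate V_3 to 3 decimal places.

2.606

lx·mx for x ≥ 3: 1.364, 0.2515 → sum = 1.6155
V_3 = 1.6155 / l_3 = 1.6155 / 0.62 = 2.605645… → 2.606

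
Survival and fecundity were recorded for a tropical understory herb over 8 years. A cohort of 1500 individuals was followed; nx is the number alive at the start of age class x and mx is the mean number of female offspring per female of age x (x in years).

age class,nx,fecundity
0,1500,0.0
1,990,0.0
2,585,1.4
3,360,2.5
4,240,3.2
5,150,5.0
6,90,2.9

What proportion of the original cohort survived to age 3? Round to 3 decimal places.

0.240

l_3 = n_3/n_0 = 360/1500 = 0.24 → 0.240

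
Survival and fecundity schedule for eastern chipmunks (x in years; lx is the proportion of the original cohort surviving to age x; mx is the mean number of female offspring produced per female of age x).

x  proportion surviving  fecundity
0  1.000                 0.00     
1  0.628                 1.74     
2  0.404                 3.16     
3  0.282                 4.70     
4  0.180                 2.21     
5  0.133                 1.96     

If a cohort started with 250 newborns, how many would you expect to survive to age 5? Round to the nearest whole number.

Expected survivors = N0 · l_5 = 250 × 0.133 = 33.25 → 33

33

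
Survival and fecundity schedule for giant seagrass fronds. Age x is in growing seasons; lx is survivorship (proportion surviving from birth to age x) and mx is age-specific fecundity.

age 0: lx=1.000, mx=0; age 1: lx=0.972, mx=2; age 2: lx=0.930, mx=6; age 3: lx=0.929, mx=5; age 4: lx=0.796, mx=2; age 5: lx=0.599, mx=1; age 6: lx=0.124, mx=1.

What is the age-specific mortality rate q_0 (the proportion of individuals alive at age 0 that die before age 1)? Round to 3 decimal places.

q_0 = (l_0 − l_1) / l_0 = (1 − 0.972) / 1
     = 0.028 / 1 = 0.028 → 0.028

0.028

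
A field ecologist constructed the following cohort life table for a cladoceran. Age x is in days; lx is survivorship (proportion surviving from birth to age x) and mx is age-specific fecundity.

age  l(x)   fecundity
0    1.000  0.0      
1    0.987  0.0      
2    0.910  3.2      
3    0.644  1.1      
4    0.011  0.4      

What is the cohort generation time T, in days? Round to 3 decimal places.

lx·mx: 0, 0, 2.912, 0.7084, 0.0044 → R0 = 3.6248
x·lx·mx: 0, 0, 5.824, 2.1252, 0.0176 → Σ = 7.9668
T = 7.9668 / 3.6248 = 2.197859… → 2.198

2.198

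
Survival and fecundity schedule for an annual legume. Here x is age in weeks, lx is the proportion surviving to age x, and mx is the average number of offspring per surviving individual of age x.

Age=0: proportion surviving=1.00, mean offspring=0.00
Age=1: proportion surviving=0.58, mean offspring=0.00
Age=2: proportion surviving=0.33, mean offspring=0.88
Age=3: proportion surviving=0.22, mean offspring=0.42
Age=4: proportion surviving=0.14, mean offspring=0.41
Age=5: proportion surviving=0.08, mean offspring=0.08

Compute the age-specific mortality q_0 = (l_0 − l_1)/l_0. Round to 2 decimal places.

0.42

q_0 = (l_0 − l_1) / l_0 = (1 − 0.58) / 1
     = 0.42 / 1 = 0.42 → 0.42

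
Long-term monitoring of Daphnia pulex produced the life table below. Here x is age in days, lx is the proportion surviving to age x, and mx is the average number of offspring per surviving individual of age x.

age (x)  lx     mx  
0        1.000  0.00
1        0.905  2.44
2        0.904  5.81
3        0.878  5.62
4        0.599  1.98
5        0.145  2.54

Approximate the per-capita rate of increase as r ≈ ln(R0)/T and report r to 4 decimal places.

R0 = Σ lx·mx = 0 + 2.2082 + 5.25224 + 4.93436 + 1.18602 + 0.3683 = 13.94912
Σ x·lx·mx = 34.10134; T = 34.10134/13.94912 = 2.44469…
r ≈ ln(R0)/T = ln(13.94912)/2.44469… = 1.078015… → 1.0780

1.0780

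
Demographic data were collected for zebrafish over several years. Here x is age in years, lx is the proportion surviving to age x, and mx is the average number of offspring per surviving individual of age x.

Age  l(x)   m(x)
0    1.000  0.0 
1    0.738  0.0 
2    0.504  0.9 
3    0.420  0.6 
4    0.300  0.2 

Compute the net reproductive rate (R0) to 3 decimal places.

lx·mx by age: 0, 0, 0.4536, 0.252, 0.06
R0 = Σ lx·mx = 0.7656 → 0.766

0.766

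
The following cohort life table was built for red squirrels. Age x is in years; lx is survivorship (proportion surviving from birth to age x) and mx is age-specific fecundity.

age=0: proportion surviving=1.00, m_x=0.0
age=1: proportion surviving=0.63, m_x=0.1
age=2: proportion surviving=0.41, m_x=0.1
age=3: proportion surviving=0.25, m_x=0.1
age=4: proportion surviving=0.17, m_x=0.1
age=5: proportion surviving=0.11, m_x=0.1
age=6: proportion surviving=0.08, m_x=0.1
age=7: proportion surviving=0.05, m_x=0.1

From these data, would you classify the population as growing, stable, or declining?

declining

R0 = Σ lx·mx = 0 + 0.063 + 0.041 + 0.025 + 0.017 + 0.011 + 0.008 + 0.005 = 0.17
R0 < 1, so the population is declining.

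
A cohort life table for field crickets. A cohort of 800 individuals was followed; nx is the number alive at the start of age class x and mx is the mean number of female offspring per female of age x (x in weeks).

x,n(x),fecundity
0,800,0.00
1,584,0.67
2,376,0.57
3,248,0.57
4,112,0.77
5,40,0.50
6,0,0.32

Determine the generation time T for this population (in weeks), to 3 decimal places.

1.980

lx = nx/n0 = nx/800: 1, 0.73, 0.47, 0.31, 0.14, 0.05, 0
lx·mx: 0, 0.4891, 0.2679, 0.1767, 0.1078, 0.025, 0 → R0 = 1.0665
x·lx·mx: 0, 0.4891, 0.5358, 0.5301, 0.4312, 0.125, 0 → Σ = 2.1112
T = 2.1112 / 1.0665 = 1.979559… → 1.980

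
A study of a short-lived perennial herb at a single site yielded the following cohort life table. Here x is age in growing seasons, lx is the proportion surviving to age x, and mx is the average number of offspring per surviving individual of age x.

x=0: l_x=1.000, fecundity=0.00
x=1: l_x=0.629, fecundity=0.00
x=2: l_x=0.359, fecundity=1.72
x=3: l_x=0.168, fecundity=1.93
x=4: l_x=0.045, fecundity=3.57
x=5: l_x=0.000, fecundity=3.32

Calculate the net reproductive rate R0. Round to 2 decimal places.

1.10

lx·mx by age: 0, 0, 0.61748, 0.32424, 0.16065, 0
R0 = Σ lx·mx = 1.10237 → 1.10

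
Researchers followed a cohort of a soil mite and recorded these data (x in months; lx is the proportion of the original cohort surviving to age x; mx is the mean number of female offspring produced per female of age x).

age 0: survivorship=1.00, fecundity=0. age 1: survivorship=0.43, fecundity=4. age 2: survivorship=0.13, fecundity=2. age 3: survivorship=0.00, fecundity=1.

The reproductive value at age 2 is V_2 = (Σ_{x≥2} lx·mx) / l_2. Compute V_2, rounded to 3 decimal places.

2.000

lx·mx for x ≥ 2: 0.26, 0 → sum = 0.26
V_2 = 0.26 / l_2 = 0.26 / 0.13 = 2 → 2.000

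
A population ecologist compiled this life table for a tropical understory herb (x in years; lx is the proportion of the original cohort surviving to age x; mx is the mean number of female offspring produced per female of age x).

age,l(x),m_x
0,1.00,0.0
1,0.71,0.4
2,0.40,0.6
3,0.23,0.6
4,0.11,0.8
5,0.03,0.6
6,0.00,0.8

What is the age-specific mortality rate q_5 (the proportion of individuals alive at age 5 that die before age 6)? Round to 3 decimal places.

1.000

q_5 = (l_5 − l_6) / l_5 = (0.03 − 0) / 0.03
     = 0.03 / 0.03 = 1 → 1.000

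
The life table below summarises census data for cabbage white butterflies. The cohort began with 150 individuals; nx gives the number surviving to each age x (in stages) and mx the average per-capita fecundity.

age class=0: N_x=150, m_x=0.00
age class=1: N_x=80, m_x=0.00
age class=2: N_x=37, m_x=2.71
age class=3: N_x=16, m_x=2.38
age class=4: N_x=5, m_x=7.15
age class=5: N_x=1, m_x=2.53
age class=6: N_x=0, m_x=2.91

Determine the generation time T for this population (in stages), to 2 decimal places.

2.66

lx = nx/n0 = nx/150: 1, 0.53333…, 0.24667…, 0.10667…, 0.03333…, 0.00667…, 0
lx·mx: 0, 0, 0.668467…, 0.253867…, 0.238333…, 0.016867…, 0 → R0 = 1.177533…
x·lx·mx: 0, 0, 1.336933…, 0.7616…, 0.953333…, 0.084333…, 0 → Σ = 3.1362…
T = 3.1362… / 1.177533… = 2.663364… → 2.66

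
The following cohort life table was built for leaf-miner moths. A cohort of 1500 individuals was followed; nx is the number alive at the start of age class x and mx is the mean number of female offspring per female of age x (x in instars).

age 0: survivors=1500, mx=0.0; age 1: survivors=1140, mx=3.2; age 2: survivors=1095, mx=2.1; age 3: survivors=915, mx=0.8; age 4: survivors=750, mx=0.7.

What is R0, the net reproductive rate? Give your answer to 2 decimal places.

lx = nx/n0 = nx/1500: 1, 0.76, 0.73, 0.61, 0.5
lx·mx by age: 0, 2.432, 1.533, 0.488, 0.35
R0 = Σ lx·mx = 4.803 → 4.80

4.80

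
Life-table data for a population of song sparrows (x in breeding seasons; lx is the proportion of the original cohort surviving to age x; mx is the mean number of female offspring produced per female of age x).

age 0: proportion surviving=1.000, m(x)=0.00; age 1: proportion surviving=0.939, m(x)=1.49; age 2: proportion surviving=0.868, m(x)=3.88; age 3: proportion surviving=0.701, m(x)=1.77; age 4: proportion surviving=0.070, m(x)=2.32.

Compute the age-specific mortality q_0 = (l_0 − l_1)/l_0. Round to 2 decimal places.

q_0 = (l_0 − l_1) / l_0 = (1 − 0.939) / 1
     = 0.061 / 1 = 0.061 → 0.06

0.06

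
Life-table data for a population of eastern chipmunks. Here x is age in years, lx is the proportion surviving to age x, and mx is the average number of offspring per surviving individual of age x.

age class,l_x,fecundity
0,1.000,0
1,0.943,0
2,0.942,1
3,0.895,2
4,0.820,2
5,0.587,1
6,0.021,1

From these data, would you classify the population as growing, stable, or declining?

growing

R0 = Σ lx·mx = 0 + 0 + 0.942 + 1.79 + 1.64 + 0.587 + 0.021 = 4.98
R0 > 1, so the population is growing.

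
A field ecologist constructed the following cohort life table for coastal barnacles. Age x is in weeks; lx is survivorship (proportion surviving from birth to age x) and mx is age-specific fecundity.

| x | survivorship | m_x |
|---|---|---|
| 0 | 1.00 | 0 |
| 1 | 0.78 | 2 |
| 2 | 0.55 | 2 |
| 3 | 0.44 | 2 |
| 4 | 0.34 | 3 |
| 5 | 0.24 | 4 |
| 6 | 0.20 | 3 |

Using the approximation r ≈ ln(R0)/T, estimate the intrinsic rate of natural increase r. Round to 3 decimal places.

R0 = Σ lx·mx = 0 + 1.56 + 1.1 + 0.88 + 1.02 + 0.96 + 0.6 = 6.12
Σ x·lx·mx = 18.88; T = 18.88/6.12 = 3.08497…
r ≈ ln(R0)/T = ln(6.12)/3.08497… = 0.58722… → 0.587

0.587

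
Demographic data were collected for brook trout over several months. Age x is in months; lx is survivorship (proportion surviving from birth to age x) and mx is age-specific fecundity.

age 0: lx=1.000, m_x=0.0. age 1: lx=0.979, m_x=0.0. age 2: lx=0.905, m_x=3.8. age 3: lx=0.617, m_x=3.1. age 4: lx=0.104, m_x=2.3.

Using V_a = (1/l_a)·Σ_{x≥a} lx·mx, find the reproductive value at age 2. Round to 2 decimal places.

6.18

lx·mx for x ≥ 2: 3.439, 1.9127, 0.2392 → sum = 5.5909
V_2 = 5.5909 / l_2 = 5.5909 / 0.905 = 6.17779… → 6.18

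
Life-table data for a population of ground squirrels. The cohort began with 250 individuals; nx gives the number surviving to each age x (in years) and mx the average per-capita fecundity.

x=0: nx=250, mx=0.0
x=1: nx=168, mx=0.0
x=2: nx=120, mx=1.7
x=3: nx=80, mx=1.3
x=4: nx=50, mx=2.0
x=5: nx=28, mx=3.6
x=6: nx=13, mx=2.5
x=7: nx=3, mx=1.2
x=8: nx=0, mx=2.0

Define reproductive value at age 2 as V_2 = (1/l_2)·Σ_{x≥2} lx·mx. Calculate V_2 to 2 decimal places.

4.54

lx = nx/n0 = nx/250: 1, 0.672, 0.48, 0.32, 0.2, 0.112, 0.052, 0.012, 0
lx·mx for x ≥ 2: 0.816, 0.416, 0.4, 0.4032, 0.13, 0.0144, 0 → sum = 2.1796
V_2 = 2.1796 / l_2 = 2.1796 / 0.48 = 4.540833… → 4.54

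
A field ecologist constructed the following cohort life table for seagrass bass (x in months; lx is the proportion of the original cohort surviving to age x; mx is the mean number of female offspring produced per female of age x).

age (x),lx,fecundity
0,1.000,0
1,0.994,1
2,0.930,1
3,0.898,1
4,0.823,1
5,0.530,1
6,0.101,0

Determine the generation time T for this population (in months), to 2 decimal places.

2.75

lx·mx: 0, 0.994, 0.93, 0.898, 0.823, 0.53, 0 → R0 = 4.175
x·lx·mx: 0, 0.994, 1.86, 2.694, 3.292, 2.65, 0 → Σ = 11.49
T = 11.49 / 4.175 = 2.752096… → 2.75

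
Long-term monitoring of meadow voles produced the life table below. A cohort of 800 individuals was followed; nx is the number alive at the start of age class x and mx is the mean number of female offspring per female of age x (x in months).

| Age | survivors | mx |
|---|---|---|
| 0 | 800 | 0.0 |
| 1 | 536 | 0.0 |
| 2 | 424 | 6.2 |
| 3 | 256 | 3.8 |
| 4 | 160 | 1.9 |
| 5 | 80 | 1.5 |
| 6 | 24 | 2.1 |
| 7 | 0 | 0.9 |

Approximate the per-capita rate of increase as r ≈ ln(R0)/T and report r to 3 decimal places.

lx = nx/n0 = nx/800: 1, 0.67, 0.53, 0.32, 0.2, 0.1, 0.03, 0
R0 = Σ lx·mx = 0 + 0 + 3.286 + 1.216 + 0.38 + 0.15 + 0.063 + 0 = 5.095
Σ x·lx·mx = 12.868; T = 12.868/5.095 = 2.52561…
r ≈ ln(R0)/T = ln(5.095)/2.52561… = 0.6447… → 0.645

0.645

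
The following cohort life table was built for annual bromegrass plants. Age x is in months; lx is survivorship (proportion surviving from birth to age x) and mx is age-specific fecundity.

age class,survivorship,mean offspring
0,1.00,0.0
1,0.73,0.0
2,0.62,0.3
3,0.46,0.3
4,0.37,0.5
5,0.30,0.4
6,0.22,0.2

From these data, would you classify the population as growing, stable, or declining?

R0 = Σ lx·mx = 0 + 0 + 0.186 + 0.138 + 0.185 + 0.12 + 0.044 = 0.673
R0 < 1, so the population is declining.

declining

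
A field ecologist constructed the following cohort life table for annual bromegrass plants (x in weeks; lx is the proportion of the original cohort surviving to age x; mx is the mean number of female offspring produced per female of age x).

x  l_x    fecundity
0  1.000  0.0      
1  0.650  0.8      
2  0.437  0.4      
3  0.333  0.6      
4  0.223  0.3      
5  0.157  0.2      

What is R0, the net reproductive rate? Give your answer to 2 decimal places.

lx·mx by age: 0, 0.52, 0.1748, 0.1998, 0.0669, 0.0314
R0 = Σ lx·mx = 0.9929 → 0.99

0.99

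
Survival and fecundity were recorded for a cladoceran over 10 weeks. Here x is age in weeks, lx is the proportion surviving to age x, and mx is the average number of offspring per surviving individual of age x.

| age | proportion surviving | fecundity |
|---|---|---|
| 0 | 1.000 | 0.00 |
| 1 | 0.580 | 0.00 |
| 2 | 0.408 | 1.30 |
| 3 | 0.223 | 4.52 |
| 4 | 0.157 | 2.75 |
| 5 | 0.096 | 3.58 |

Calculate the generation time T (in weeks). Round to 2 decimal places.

3.25

lx·mx: 0, 0, 0.5304, 1.00796, 0.43175, 0.34368 → R0 = 2.31379
x·lx·mx: 0, 0, 1.0608, 3.02388, 1.727, 1.7184 → Σ = 7.53008
T = 7.53008 / 2.31379 = 3.254435… → 3.25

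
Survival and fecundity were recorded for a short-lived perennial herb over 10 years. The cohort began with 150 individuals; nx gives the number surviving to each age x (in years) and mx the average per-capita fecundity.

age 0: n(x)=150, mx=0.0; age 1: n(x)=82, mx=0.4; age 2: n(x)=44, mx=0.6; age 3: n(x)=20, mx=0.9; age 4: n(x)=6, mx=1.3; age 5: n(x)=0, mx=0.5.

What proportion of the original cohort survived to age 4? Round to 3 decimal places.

l_4 = n_4/n_0 = 6/150 = 0.04 → 0.040

0.040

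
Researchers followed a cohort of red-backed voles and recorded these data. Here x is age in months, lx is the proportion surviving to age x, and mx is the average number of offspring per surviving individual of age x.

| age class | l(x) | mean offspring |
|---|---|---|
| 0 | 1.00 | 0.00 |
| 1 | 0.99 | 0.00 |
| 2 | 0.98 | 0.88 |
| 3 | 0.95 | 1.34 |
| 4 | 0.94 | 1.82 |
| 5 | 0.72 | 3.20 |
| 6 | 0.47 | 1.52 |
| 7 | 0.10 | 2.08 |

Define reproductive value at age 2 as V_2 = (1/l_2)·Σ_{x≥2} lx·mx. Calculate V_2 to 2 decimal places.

7.22

lx·mx for x ≥ 2: 0.8624, 1.273, 1.7108, 2.304, 0.7144, 0.208 → sum = 7.0726
V_2 = 7.0726 / l_2 = 7.0726 / 0.98 = 7.216939… → 7.22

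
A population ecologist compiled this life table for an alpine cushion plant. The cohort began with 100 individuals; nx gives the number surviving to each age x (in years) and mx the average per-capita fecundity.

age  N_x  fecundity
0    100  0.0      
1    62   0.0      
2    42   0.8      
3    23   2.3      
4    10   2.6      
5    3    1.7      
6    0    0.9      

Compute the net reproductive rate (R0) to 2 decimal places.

lx = nx/n0 = nx/100: 1, 0.62, 0.42, 0.23, 0.1, 0.03, 0
lx·mx by age: 0, 0, 0.336, 0.529, 0.26, 0.051, 0
R0 = Σ lx·mx = 1.176 → 1.18

1.18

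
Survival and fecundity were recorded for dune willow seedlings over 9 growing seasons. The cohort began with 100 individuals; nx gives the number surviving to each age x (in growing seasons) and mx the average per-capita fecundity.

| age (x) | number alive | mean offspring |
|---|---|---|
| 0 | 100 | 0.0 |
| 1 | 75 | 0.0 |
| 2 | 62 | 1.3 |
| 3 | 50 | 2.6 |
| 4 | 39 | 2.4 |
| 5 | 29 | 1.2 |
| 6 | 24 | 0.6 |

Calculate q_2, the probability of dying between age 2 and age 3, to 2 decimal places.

lx = nx/n0 = nx/100: 1, 0.75, 0.62, 0.5, 0.39, 0.29, 0.24
q_2 = (l_2 − l_3) / l_2 = (0.62 − 0.5) / 0.62
     = 0.12 / 0.62 = 0.193548… → 0.19

0.19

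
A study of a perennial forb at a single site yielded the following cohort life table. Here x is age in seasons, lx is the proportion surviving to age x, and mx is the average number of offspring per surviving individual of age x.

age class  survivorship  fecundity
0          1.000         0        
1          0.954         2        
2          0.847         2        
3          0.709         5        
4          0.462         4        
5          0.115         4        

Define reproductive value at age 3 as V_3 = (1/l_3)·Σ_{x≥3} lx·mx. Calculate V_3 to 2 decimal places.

lx·mx for x ≥ 3: 3.545, 1.848, 0.46 → sum = 5.853
V_3 = 5.853 / l_3 = 5.853 / 0.709 = 8.255289… → 8.26

8.26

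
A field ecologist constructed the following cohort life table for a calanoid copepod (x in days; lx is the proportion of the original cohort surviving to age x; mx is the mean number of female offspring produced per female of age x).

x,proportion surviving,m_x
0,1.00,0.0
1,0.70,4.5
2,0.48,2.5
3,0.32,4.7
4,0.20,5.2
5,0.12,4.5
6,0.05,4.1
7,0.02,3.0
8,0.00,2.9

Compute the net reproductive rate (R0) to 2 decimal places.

7.70

lx·mx by age: 0, 3.15, 1.2, 1.504, 1.04, 0.54, 0.205, 0.06, 0
R0 = Σ lx·mx = 7.699 → 7.70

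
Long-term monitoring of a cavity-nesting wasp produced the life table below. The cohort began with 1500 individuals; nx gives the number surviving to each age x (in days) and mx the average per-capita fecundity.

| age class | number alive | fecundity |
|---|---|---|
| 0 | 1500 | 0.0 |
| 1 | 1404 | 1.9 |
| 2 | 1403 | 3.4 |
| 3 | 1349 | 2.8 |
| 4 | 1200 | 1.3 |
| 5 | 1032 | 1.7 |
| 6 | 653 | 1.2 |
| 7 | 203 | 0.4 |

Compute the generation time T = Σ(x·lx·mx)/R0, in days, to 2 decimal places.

lx = nx/n0 = nx/1500: 1, 0.936, 0.93533…, 0.89933…, 0.8, 0.688, 0.43533…, 0.13533…
lx·mx: 0, 1.7784, 3.180133…, 2.518133…, 1.04, 1.1696, 0.5224…, 0.054133… → R0 = 10.2628…
x·lx·mx: 0, 1.7784, 6.360267…, 7.5544…, 4.16, 5.848, 3.1344…, 0.378933… → Σ = 29.2144…
T = 29.2144… / 10.2628… = 2.846631… → 2.85

2.85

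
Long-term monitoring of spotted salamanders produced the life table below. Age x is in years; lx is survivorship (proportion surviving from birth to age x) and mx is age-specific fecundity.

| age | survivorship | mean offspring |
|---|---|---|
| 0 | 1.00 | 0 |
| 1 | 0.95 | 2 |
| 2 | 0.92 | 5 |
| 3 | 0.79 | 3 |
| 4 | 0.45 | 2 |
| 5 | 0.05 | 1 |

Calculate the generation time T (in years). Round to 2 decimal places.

2.25

lx·mx: 0, 1.9, 4.6, 2.37, 0.9, 0.05 → R0 = 9.82
x·lx·mx: 0, 1.9, 9.2, 7.11, 3.6, 0.25 → Σ = 22.06
T = 22.06 / 9.82 = 2.246436… → 2.25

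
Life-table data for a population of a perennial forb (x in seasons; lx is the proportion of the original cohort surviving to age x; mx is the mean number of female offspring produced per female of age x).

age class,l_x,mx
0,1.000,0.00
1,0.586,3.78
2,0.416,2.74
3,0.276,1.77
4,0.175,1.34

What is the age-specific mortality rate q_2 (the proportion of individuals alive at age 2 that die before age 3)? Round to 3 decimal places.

q_2 = (l_2 − l_3) / l_2 = (0.416 − 0.276) / 0.416
     = 0.14 / 0.416 = 0.336538… → 0.337

0.337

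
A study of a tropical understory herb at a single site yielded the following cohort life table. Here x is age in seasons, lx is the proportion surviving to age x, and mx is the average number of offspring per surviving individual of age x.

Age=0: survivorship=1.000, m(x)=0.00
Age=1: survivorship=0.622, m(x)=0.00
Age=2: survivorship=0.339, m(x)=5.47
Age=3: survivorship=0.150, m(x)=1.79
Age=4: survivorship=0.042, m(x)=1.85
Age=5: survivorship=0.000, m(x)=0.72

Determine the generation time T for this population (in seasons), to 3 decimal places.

2.193

lx·mx: 0, 0, 1.85433, 0.2685, 0.0777, 0 → R0 = 2.20053
x·lx·mx: 0, 0, 3.70866, 0.8055, 0.3108, 0 → Σ = 4.82496
T = 4.82496 / 2.20053 = 2.192635… → 2.193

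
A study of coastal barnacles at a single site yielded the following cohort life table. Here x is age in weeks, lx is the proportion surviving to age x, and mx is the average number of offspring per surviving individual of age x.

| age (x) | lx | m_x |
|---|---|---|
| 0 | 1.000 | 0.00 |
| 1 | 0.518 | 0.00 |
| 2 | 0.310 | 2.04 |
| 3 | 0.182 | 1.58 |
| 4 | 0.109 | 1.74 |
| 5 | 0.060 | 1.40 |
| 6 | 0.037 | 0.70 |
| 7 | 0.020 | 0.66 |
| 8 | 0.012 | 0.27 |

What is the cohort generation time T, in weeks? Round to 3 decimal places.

2.896

lx·mx: 0, 0, 0.6324, 0.28756, 0.18966, 0.084, 0.0259, 0.0132, 0.00324 → R0 = 1.23596
x·lx·mx: 0, 0, 1.2648, 0.86268, 0.75864, 0.42, 0.1554, 0.0924, 0.02592 → Σ = 3.57984
T = 3.57984 / 1.23596 = 2.896404… → 2.896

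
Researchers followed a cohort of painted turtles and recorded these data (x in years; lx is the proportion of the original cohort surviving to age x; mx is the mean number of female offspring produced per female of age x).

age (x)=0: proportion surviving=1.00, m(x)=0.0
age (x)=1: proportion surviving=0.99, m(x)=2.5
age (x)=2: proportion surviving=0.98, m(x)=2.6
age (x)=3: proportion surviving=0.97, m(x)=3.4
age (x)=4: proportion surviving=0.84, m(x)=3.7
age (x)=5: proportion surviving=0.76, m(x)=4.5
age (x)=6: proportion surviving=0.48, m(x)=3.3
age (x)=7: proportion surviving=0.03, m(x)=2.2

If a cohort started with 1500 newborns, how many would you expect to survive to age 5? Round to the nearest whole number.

1140

Expected survivors = N0 · l_5 = 1500 × 0.76 = 1140 → 1140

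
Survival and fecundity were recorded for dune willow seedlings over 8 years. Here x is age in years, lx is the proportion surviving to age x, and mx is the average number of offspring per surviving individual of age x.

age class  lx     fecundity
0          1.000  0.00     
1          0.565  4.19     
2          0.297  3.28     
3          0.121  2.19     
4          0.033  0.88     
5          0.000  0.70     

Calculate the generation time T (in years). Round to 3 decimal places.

lx·mx: 0, 2.36735, 0.97416, 0.26499, 0.02904, 0 → R0 = 3.63554
x·lx·mx: 0, 2.36735, 1.94832, 0.79497, 0.11616, 0 → Σ = 5.2268
T = 5.2268 / 3.63554 = 1.437696… → 1.438

1.438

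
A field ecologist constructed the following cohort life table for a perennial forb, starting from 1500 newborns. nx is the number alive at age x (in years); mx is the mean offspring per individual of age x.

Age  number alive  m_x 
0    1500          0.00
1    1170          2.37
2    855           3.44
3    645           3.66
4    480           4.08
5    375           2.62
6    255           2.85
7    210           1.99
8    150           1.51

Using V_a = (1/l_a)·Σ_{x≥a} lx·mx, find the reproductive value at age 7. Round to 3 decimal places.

3.069

lx = nx/n0 = nx/1500: 1, 0.78, 0.57, 0.43, 0.32, 0.25, 0.17, 0.14, 0.1
lx·mx for x ≥ 7: 0.2786, 0.151 → sum = 0.4296
V_7 = 0.4296 / l_7 = 0.4296 / 0.14 = 3.068571… → 3.069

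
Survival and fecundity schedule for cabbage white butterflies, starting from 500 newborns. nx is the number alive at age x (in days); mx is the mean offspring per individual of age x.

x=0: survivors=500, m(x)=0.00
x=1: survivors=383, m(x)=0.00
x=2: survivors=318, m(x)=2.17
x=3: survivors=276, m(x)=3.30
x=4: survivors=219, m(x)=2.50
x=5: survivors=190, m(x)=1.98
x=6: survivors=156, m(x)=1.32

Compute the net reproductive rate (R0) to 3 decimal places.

lx = nx/n0 = nx/500: 1, 0.766, 0.636, 0.552, 0.438, 0.38, 0.312
lx·mx by age: 0, 0, 1.38012, 1.8216, 1.095, 0.7524, 0.41184
R0 = Σ lx·mx = 5.46096 → 5.461

5.461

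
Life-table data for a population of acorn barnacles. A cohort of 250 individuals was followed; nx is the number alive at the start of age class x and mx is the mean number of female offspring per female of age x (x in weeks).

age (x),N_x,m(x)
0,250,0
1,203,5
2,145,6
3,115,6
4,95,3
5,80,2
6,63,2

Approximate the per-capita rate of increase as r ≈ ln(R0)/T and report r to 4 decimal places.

1.0593

lx = nx/n0 = nx/250: 1, 0.812, 0.58, 0.46, 0.38, 0.32, 0.252
R0 = Σ lx·mx = 0 + 4.06 + 3.48 + 2.76 + 1.14 + 0.64 + 0.504 = 12.584
Σ x·lx·mx = 30.084; T = 30.084/12.584 = 2.39065…
r ≈ ln(R0)/T = ln(12.584)/2.39065… = 1.059302… → 1.0593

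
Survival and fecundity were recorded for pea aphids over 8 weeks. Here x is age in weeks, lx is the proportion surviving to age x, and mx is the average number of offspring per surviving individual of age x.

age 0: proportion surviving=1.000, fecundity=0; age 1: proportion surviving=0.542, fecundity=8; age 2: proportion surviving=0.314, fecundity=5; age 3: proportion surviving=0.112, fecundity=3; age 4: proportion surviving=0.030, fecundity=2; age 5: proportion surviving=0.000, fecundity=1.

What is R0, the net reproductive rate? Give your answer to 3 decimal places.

6.302

lx·mx by age: 0, 4.336, 1.57, 0.336, 0.06, 0
R0 = Σ lx·mx = 6.302 → 6.302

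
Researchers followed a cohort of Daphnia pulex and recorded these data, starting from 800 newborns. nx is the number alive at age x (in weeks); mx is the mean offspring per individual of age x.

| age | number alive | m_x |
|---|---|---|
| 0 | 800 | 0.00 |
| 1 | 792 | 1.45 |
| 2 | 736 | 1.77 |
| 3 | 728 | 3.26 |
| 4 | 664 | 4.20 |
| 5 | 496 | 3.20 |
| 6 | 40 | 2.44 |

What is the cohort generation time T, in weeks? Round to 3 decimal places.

lx = nx/n0 = nx/800: 1, 0.99, 0.92, 0.91, 0.83, 0.62, 0.05
lx·mx: 0, 1.4355, 1.6284, 2.9666, 3.486, 1.984, 0.122 → R0 = 11.6225
x·lx·mx: 0, 1.4355, 3.2568, 8.8998, 13.944, 9.92, 0.732 → Σ = 38.1881
T = 38.1881 / 11.6225 = 3.285704… → 3.286

3.286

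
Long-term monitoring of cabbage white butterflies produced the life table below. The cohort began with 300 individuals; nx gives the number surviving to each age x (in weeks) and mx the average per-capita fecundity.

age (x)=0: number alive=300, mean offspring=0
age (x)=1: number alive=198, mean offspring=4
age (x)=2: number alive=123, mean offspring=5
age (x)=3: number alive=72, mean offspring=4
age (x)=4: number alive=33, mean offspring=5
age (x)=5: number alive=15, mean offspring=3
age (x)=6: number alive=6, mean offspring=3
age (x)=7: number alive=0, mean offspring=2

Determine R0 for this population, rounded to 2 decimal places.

lx = nx/n0 = nx/300: 1, 0.66, 0.41, 0.24, 0.11, 0.05, 0.02, 0
lx·mx by age: 0, 2.64, 2.05, 0.96, 0.55, 0.15, 0.06, 0
R0 = Σ lx·mx = 6.41 → 6.41

6.41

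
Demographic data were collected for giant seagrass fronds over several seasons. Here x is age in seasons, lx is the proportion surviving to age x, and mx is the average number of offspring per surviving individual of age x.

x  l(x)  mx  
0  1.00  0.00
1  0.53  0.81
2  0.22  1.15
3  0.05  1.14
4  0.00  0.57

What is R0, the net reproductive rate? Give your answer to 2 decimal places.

0.74

lx·mx by age: 0, 0.4293, 0.253, 0.057, 0
R0 = Σ lx·mx = 0.7393 → 0.74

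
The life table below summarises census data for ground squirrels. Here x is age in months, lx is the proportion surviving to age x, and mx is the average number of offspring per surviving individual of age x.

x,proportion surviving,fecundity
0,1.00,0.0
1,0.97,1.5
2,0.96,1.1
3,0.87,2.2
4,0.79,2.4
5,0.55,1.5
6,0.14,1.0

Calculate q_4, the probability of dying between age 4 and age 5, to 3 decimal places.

0.304

q_4 = (l_4 − l_5) / l_4 = (0.79 − 0.55) / 0.79
     = 0.24 / 0.79 = 0.303797… → 0.304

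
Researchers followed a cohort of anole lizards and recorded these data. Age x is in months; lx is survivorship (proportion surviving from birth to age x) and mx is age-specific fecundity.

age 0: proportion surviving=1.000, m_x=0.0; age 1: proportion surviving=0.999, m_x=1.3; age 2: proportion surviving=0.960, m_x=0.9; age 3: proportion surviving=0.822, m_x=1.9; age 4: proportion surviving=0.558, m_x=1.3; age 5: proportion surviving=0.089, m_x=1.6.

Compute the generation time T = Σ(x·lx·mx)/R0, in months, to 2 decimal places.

lx·mx: 0, 1.2987, 0.864, 1.5618, 0.7254, 0.1424 → R0 = 4.5923
x·lx·mx: 0, 1.2987, 1.728, 4.6854, 2.9016, 0.712 → Σ = 11.3257
T = 11.3257 / 4.5923 = 2.466237… → 2.47

2.47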